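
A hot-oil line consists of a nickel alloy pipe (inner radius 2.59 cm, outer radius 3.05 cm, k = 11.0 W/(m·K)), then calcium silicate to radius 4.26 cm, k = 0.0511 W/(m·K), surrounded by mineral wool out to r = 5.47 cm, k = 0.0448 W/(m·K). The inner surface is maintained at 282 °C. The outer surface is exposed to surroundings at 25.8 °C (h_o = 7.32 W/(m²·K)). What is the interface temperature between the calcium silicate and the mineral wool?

Resistance network (inner→outer):
  R'_nickel alloy = ln(0.0305/0.0259)/(2πk) = 0.1635/(2π·11.0) = 0.002365 m·K/W
  R'_calcium silicate = ln(0.0426/0.0305)/(2πk) = 0.3341/(2π·0.0511) = 1.041 m·K/W
  R'_mineral wool = ln(0.0547/0.0426)/(2πk) = 0.2500/(2π·0.0448) = 0.8882 m·K/W
  R'_conv,out = 1/(2πr h) = 1/(2π·0.0547·7.32) = 0.3975 m·K/W
ΣR = 0.002365 + 1.041 + 0.8882 + 0.3975 = 2.329 m·K/W
Q' = ΔT/ΣR = (282 °C − 25.8 °C)/2.329 = 110.0 W/m
From the inner boundary to the calcium silicate/mineral wool interface, ΣR_partial = 1.043 m·K/W.
T_interface = T_in − Q'·ΣR_partial = 282 °C − (110.0)(1.043) = 167 °C

T = 167 °C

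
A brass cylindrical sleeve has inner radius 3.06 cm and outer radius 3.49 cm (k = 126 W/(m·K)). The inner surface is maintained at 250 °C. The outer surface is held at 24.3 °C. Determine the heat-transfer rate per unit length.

Q' = 2πk·ΔT/ln(r₂/r₁) = 2π × 126 × 225.7 / ln(0.0349/0.0306) = 1.36×10^6 W/m

Q' = 1360 kW/m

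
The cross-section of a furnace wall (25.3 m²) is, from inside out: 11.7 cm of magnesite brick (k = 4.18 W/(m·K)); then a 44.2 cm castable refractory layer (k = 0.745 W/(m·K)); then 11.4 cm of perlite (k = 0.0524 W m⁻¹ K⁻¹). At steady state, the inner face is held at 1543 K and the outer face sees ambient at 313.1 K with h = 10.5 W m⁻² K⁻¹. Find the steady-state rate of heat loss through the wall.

Q = 10.8 kW

Treat each layer as a resistance in series:
  R_magnesite brick = L/(kA) = 0.117/(4.18·25.3) = 0.001106 K/W
  R_castable refractory = L/(kA) = 0.442/(0.745·25.3) = 0.02345 K/W
  R_perlite = L/(kA) = 0.114/(0.0524·25.3) = 0.08599 K/W
  R_conv,out = 1/(hA) = 1/(10.5·25.3) = 0.003764 K/W
ΣR = 0.001106 + 0.02345 + 0.08599 + 0.003764 = 0.1143 K/W
Q = ΔT/ΣR = (1543 K − 313.1 K)/0.1143 = 10800 W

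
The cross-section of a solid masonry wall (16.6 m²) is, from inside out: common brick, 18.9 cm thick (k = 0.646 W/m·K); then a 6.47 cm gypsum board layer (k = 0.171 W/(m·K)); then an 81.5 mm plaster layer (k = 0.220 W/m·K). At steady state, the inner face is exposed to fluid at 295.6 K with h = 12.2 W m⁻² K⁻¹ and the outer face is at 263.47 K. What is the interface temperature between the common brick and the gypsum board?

Resistance network (inner→outer):
  R_conv,in = 1/(hA) = 1/(12.2·16.6) = 0.004938 K/W
  R_common brick = L/(kA) = 0.189/(0.646·16.6) = 0.01762 K/W
  R_gypsum board = L/(kA) = 0.0647/(0.171·16.6) = 0.02279 K/W
  R_plaster = L/(kA) = 0.0815/(0.220·16.6) = 0.02232 K/W
ΣR = 0.004938 + 0.01762 + 0.02279 + 0.02232 = 0.06767 K/W
Q = ΔT/ΣR = (295.6 K − 263.47 K)/0.06767 = 474.8 W
From the inner boundary to the common brick/gypsum board interface, ΣR_partial = 0.02256 K/W.
T_interface = T_in − Q·ΣR_partial = 295.6 K − (474.8)(0.02256) = 284.9 K

T = 284.9 K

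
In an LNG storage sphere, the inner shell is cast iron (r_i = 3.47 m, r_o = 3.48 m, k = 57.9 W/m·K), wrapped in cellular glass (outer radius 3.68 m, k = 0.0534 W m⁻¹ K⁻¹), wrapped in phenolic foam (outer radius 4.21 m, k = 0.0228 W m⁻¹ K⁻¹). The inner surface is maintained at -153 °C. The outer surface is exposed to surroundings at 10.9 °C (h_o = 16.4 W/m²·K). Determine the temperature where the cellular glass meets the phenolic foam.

T = -126 °C

Treat each layer as a resistance in series:
  R_cast iron = (1/3.47 − 1/3.48)/(4πk) = 8.281×10^-4/(4π·57.9) = 1.138×10^-6 K/W
  R_cellular glass = (1/3.48 − 1/3.68)/(4πk) = 0.01562/(4π·0.0534) = 0.02327 K/W
  R_phenolic foam = (1/3.68 − 1/4.21)/(4πk) = 0.03421/(4π·0.0228) = 0.1194 K/W
  R_conv,out = 1/(4πr²h) = 1/(4π·4.21²·16.4) = 2.738×10^-4 K/W
ΣR = 1.138×10^-6 + 0.02327 + 0.1194 + 2.738×10^-4 = 0.1429 K/W
Q = ΔT/ΣR = (-153 °C − 10.9 °C)/0.1429 = -1147 W
From the inner boundary to the cellular glass/phenolic foam interface, ΣR_partial = 0.02327 K/W.
T_interface = T_in − Q·ΣR_partial = -153 °C − (-1147)(0.02327) = -126 °C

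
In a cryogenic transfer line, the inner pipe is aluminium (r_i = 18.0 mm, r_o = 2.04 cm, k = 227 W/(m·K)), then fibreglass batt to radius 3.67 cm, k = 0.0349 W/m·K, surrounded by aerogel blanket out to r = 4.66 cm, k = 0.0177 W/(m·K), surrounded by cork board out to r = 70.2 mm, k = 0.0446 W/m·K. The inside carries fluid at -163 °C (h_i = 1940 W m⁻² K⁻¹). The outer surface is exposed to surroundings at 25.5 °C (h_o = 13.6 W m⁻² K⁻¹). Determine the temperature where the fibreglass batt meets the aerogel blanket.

Series thermal resistances, inner to outer:
  R'_conv,in = 1/(2πr h) = 1/(2π·0.0180·1940) = 0.004558 m·K/W
  R'_aluminium = ln(0.0204/0.0180)/(2πk) = 0.1252/(2π·227) = 8.775×10^-5 m·K/W
  R'_fibreglass batt = ln(0.0367/0.0204)/(2πk) = 0.5872/(2π·0.0349) = 2.678 m·K/W
  R'_aerogel blanket = ln(0.0466/0.0367)/(2πk) = 0.2388/(2π·0.0177) = 2.147 m·K/W
  R'_cork board = ln(0.0702/0.0466)/(2πk) = 0.4097/(2π·0.0446) = 1.462 m·K/W
  R'_conv,out = 1/(2πr h) = 1/(2π·0.0702·13.6) = 0.1667 m·K/W
ΣR = 0.004558 + 8.775×10^-5 + 2.678 + 2.147 + 1.462 + 0.1667 = 6.458 m·K/W
Q' = ΔT/ΣR = (-163 °C − 25.5 °C)/6.458 = -29.19 W/m
From the inner boundary to the fibreglass batt/aerogel blanket interface, ΣR_partial = 2.683 m·K/W.
T_interface = T_in − Q'·ΣR_partial = -163 °C − (-29.19)(2.683) = -84.7 °C

T = -84.7 °C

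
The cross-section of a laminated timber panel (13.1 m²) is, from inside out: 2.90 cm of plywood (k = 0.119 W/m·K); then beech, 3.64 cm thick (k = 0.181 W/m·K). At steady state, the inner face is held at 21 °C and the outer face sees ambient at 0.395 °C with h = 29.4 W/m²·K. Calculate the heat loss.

Q = 564 W

Treat each layer as a resistance in series:
  R_plywood = L/(kA) = 0.0290/(0.119·13.1) = 0.01860 K/W
  R_beech = L/(kA) = 0.0364/(0.181·13.1) = 0.01535 K/W
  R_conv,out = 1/(hA) = 1/(29.4·13.1) = 0.002596 K/W
ΣR = 0.01860 + 0.01535 + 0.002596 = 0.03655 K/W
Q = ΔT/ΣR = (21 °C − 0.395 °C)/0.03655 = 564 W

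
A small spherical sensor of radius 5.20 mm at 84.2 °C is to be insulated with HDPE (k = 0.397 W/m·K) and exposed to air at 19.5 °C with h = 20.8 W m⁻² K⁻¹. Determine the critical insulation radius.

r_cr = 3.82 cm

For a sphere, r_cr = 2k_ins/h = 2·0.397/20.8 = 0.0382 m = 3.82 cm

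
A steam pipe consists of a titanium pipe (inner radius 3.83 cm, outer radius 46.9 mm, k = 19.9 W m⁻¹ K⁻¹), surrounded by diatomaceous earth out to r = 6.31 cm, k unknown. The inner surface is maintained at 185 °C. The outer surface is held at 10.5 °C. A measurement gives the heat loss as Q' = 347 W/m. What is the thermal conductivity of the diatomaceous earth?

k = 0.0942 W/m·K

ΣR = ΔT/Q' = |185 − 10.5|/347 = 0.5029 m·K/W
Known resistances:
  R'_titanium = ln(0.0469/0.0383)/(2πk) = 0.2026/(2π·19.9) = 0.001620 m·K/W
R_diatomaceous earth = ΣR − ΣR_known = 0.5029 − 0.001620 = 0.5013 m·K/W
ln(r₂/r₁)/(2πk) = 0.5013 ⇒ k = 0.2967/(2π·0.5013) = 0.0942 W/m·K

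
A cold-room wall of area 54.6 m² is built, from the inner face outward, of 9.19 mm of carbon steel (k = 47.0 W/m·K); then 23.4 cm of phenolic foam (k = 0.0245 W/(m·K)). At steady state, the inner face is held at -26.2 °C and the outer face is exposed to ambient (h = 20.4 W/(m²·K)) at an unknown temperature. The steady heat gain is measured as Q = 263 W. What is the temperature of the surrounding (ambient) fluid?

T_out = 20.0 °C

Series resistances:
  R_carbon steel = L/(kA) = 0.00919/(47.0·54.6) = 3.581×10^-6 K/W
  R_phenolic foam = L/(kA) = 0.234/(0.0245·54.6) = 0.1749 K/W
  R_conv,out = 1/(hA) = 1/(20.4·54.6) = 8.978×10^-4 K/W
ΣR = 0.1758 K/W
ΔT = Q·ΣR = 263 × 0.1758 = 46.24 K
Heat flows inward, so T_out = T_in + ΔT = -26.2 + 46.24 = 20.0 °C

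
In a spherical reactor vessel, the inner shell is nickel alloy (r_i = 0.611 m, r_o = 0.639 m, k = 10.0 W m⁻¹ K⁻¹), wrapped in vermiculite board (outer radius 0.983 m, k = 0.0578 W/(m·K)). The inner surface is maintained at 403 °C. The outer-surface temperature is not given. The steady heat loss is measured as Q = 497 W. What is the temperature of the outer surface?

Series resistances:
  R_nickel alloy = (1/0.611 − 1/0.639)/(4πk) = 0.07172/(4π·10.0) = 5.707×10^-4 K/W
  R_vermiculite board = (1/0.639 − 1/0.983)/(4πk) = 0.5477/(4π·0.0578) = 0.7540 K/W
ΣR = 0.7546 K/W
ΔT = Q·ΣR = 497 × 0.7546 = 375.0 K
Heat flows outward, so T_out = T_in − ΔT = 403 − 375.0 = 28.0 °C

T_out = 28.0 °C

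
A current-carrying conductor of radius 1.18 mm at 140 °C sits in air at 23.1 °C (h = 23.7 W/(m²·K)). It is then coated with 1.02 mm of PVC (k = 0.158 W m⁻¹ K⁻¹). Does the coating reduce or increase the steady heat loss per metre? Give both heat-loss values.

increases: 20.5 → 31.8 W/m

Critical radius for a cylinder: r_cr = k/h = 0.00667 m = 0.667 cm.
Outer radius after coating: r₂ = 0.00118 + 0.00102 = 0.00220 m.
Since r₁ < r_cr and r₂ ≤ r_cr, the coating moves toward the maximum at r_cr — heat loss rises.
Bare: R = 1/(2πr₁h) = 5.691 m·K/W; Q = 116.9/5.691 = 20.5 W/m.
Coated: R = R_cond + R_conv = 3.680 m·K/W; Q = 116.9/3.680 = 31.8 W/m.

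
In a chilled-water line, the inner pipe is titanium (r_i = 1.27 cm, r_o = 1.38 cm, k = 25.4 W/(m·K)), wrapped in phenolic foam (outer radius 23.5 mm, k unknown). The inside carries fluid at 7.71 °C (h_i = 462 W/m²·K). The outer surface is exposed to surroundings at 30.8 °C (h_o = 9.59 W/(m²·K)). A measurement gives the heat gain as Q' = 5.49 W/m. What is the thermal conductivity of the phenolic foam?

k = 0.0244 W/m·K

ΣR = ΔT/Q' = |7.71 − 30.8|/5.49 = 4.206 m·K/W
Known resistances:
  R'_conv,in = 1/(2πr h) = 1/(2π·0.0127·462) = 0.02713 m·K/W
  R'_titanium = ln(0.0138/0.0127)/(2πk) = 0.08307/(2π·25.4) = 5.205×10^-4 m·K/W
  R'_conv,out = 1/(2πr h) = 1/(2π·0.0235·9.59) = 0.7062 m·K/W
R_phenolic foam = ΣR − ΣR_known = 4.206 − 0.7339 = 3.472 m·K/W
ln(r₂/r₁)/(2πk) = 3.472 ⇒ k = 0.5323/(2π·3.472) = 0.0244 W/m·K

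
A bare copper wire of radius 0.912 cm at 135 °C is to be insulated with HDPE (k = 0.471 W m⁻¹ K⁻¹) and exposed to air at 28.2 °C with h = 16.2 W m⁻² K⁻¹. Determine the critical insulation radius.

For a cylinder, r_cr = k_ins/h = 0.471/16.2 = 0.0291 m = 2.91 cm

r_cr = 2.91 cm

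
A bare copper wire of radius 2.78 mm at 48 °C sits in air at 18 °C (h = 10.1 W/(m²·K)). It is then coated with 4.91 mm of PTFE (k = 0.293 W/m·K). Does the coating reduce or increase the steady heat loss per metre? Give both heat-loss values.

Critical radius for a cylinder: r_cr = k/h = 0.0290 m = 2.90 cm.
Outer radius after coating: r₂ = 0.00278 + 0.00491 = 0.00769 m.
Since r₁ < r_cr and r₂ ≤ r_cr, the coating moves toward the maximum at r_cr — heat loss rises.
Bare: R = 1/(2πr₁h) = 5.668 m·K/W; Q = 30/5.668 = 5.29 W/m.
Coated: R = R_cond + R_conv = 2.602 m·K/W; Q = 30/2.602 = 11.5 W/m.

increases: 5.29 → 11.5 W/m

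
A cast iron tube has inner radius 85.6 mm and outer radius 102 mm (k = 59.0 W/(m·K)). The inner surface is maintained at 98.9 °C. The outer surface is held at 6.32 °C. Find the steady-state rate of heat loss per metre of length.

Q' = 2πk·ΔT/ln(r₂/r₁) = 2π × 59.0 × 92.58 / ln(0.102/0.0856) = 1.96×10^5 W/m

Q' = 196 kW/m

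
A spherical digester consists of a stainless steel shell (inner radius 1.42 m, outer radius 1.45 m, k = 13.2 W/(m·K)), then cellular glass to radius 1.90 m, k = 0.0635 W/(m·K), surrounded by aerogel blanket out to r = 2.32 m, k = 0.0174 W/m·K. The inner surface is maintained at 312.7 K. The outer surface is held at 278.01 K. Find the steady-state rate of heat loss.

Q = 54.2 W

Series thermal resistances, inner to outer:
  R_stainless steel = (1/1.42 − 1/1.45)/(4πk) = 0.01457/(4π·13.2) = 8.784×10^-5 K/W
  R_cellular glass = (1/1.45 − 1/1.90)/(4πk) = 0.1633/(4π·0.0635) = 0.2047 K/W
  R_aerogel blanket = (1/1.90 − 1/2.32)/(4πk) = 0.09528/(4π·0.0174) = 0.4358 K/W
ΣR = 8.784×10^-5 + 0.2047 + 0.4358 = 0.6406 K/W
Q = ΔT/ΣR = (312.7 K − 278.01 K)/0.6406 = 54.2 W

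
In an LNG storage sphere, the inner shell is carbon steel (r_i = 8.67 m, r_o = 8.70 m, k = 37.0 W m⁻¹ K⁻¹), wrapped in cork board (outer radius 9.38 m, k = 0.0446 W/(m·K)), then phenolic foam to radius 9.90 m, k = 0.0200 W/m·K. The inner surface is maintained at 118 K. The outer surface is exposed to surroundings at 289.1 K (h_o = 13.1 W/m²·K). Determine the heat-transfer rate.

Series thermal resistances, inner to outer:
  R_carbon steel = (1/8.67 − 1/8.70)/(4πk) = 3.977×10^-4/(4π·37.0) = 8.554×10^-7 K/W
  R_cork board = (1/8.70 − 1/9.38)/(4πk) = 0.008333/(4π·0.0446) = 0.01487 K/W
  R_phenolic foam = (1/9.38 − 1/9.90)/(4πk) = 0.005600/(4π·0.0200) = 0.02228 K/W
  R_conv,out = 1/(4πr²h) = 1/(4π·9.90²·13.1) = 6.198×10^-5 K/W
ΣR = 8.554×10^-7 + 0.01487 + 0.02228 + 6.198×10^-5 = 0.03721 K/W
Q = ΔT/ΣR = (118 K − 289.1 K)/0.03721 = -4600 W
(Negative Q ⇒ heat flows inward; heat gain = 4600 W.)

Q = 4600 W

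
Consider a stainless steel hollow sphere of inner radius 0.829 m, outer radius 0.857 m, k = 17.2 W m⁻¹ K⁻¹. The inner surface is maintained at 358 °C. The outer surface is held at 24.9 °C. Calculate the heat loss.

Q = 1830 kW

Q = 4πk·ΔT/(1/r₁ − 1/r₂) = 4π × 17.2 × 333.1 / (1/0.829 − 1/0.857) = 1.83×10^6 W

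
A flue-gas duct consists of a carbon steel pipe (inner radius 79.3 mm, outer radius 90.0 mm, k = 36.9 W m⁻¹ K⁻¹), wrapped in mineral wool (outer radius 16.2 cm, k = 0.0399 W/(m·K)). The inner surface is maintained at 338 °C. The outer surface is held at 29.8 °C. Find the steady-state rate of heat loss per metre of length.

Treat each layer as a resistance in series:
  R'_carbon steel = ln(0.0900/0.0793)/(2πk) = 0.1266/(2π·36.9) = 5.459×10^-4 m·K/W
  R'_mineral wool = ln(0.162/0.0900)/(2πk) = 0.5878/(2π·0.0399) = 2.345 m·K/W
ΣR = 5.459×10^-4 + 2.345 = 2.346 m·K/W
Q' = ΔT/ΣR = (338 °C − 29.8 °C)/2.346 = 131 W/m

Q' = 131 W/m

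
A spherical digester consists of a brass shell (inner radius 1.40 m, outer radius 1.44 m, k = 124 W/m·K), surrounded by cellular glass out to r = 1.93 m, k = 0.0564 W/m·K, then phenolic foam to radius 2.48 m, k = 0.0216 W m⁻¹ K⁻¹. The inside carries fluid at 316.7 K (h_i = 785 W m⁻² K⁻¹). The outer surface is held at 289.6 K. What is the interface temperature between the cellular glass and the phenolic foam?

T = 306.7 K

Series thermal resistances, inner to outer:
  R_conv,in = 1/(4πr²h) = 1/(4π·1.40²·785) = 5.172×10^-5 K/W
  R_brass = (1/1.40 − 1/1.44)/(4πk) = 0.01984/(4π·124) = 1.273×10^-5 K/W
  R_cellular glass = (1/1.44 − 1/1.93)/(4πk) = 0.1763/(4π·0.0564) = 0.2488 K/W
  R_phenolic foam = (1/1.93 − 1/2.48)/(4πk) = 0.1149/(4π·0.0216) = 0.4233 K/W
ΣR = 5.172×10^-5 + 1.273×10^-5 + 0.2488 + 0.4233 = 0.6722 K/W
Q = ΔT/ΣR = (316.7 K − 289.6 K)/0.6722 = 40.32 W
From the inner boundary to the cellular glass/phenolic foam interface, ΣR_partial = 0.2489 K/W.
T_interface = T_in − Q·ΣR_partial = 316.7 K − (40.32)(0.2489) = 306.7 K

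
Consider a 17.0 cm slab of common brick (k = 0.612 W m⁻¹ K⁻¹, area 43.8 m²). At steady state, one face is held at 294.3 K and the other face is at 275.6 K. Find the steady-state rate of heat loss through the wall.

Q = 2.95 kW

Q = kA·ΔT/L = 0.612 × 43.8 × |294.3 K − 275.6 K| / 0.170 = 2950 W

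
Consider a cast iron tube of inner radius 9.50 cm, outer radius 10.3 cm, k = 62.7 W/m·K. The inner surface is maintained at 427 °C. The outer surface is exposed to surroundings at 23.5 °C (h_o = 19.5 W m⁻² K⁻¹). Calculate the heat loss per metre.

Q' = 5080 W/m

Resistance network (inner→outer):
  R'_cast iron = ln(0.103/0.0950)/(2πk) = 0.08085/(2π·62.7) = 2.052×10^-4 m·K/W
  R'_conv,out = 1/(2πr h) = 1/(2π·0.103·19.5) = 0.07924 m·K/W
ΣR = 2.052×10^-4 + 0.07924 = 0.07945 m·K/W
Q' = ΔT/ΣR = (427 °C − 23.5 °C)/0.07945 = 5080 W/m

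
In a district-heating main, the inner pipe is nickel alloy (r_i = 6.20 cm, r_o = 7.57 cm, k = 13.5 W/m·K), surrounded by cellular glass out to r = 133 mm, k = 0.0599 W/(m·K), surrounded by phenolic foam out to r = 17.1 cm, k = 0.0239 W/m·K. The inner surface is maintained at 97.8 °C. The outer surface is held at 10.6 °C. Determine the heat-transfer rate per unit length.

Resistance network (inner→outer):
  R'_nickel alloy = ln(0.0757/0.0620)/(2πk) = 0.1996/(2π·13.5) = 0.002354 m·K/W
  R'_cellular glass = ln(0.133/0.0757)/(2πk) = 0.5636/(2π·0.0599) = 1.497 m·K/W
  R'_phenolic foam = ln(0.171/0.133)/(2πk) = 0.2513/(2π·0.0239) = 1.674 m·K/W
ΣR = 0.002354 + 1.497 + 1.674 = 3.173 m·K/W
Q' = ΔT/ΣR = (97.8 °C − 10.6 °C)/3.173 = 27.5 W/m

Q' = 27.5 W/m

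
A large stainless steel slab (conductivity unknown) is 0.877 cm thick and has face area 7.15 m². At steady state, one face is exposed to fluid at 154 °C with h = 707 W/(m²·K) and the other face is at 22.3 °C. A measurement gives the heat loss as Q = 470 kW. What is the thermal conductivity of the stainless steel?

k = 14.9 W/m·K

ΣR = ΔT/Q = |154 − 22.3|/4.70×10^5 = 2.802×10^-4 K/W
Known resistances:
  R_conv,in = 1/(hA) = 1/(707·7.15) = 1.978×10^-4 K/W
R_stainless steel = ΣR − ΣR_known = 2.802×10^-4 − 1.978×10^-4 = 8.240×10^-5 K/W
L/(kA) = 8.240×10^-5 ⇒ k = 0.00877/(8.240×10^-5·7.15) = 14.9 W/m·K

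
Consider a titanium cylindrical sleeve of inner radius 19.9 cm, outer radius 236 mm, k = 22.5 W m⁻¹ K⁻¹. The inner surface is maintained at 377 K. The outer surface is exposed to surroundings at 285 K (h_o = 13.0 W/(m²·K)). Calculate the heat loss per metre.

Q' = 1730 W/m

Resistance network (inner→outer):
  R'_titanium = ln(0.236/0.199)/(2πk) = 0.1705/(2π·22.5) = 0.001206 m·K/W
  R'_conv,out = 1/(2πr h) = 1/(2π·0.236·13.0) = 0.05188 m·K/W
ΣR = 0.001206 + 0.05188 = 0.05309 m·K/W
Q' = ΔT/ΣR = (377 K − 285 K)/0.05309 = 1730 W/m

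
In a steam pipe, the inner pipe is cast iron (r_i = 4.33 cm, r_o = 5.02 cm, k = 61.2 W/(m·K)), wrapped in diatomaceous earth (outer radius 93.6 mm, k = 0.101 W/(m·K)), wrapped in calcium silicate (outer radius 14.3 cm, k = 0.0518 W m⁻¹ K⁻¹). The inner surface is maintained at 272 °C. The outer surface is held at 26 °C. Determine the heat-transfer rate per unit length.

Q' = 108 W/m

Resistance network (inner→outer):
  R'_cast iron = ln(0.0502/0.0433)/(2πk) = 0.1479/(2π·61.2) = 3.845×10^-4 m·K/W
  R'_diatomaceous earth = ln(0.0936/0.0502)/(2πk) = 0.6230/(2π·0.101) = 0.9817 m·K/W
  R'_calcium silicate = ln(0.143/0.0936)/(2πk) = 0.4238/(2π·0.0518) = 1.302 m·K/W
ΣR = 3.845×10^-4 + 0.9817 + 1.302 = 2.284 m·K/W
Q' = ΔT/ΣR = (272 °C − 26 °C)/2.284 = 108 W/m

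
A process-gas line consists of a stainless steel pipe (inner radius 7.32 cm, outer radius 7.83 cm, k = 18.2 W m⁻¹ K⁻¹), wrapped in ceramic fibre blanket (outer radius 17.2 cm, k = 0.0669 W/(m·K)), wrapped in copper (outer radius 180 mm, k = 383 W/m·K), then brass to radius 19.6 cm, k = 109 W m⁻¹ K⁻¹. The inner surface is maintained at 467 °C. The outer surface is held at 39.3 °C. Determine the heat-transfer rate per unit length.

Resistance network (inner→outer):
  R'_stainless steel = ln(0.0783/0.0732)/(2πk) = 0.06735/(2π·18.2) = 5.890×10^-4 m·K/W
  R'_ceramic fibre blanket = ln(0.172/0.0783)/(2πk) = 0.7869/(2π·0.0669) = 1.872 m·K/W
  R'_copper = ln(0.180/0.172)/(2πk) = 0.04546/(2π·383) = 1.889×10^-5 m·K/W
  R'_brass = ln(0.196/0.180)/(2πk) = 0.08516/(2π·109) = 1.243×10^-4 m·K/W
ΣR = 5.890×10^-4 + 1.872 + 1.889×10^-5 + 1.243×10^-4 = 1.873 m·K/W
Q' = ΔT/ΣR = (467 °C − 39.3 °C)/1.873 = 228 W/m

Q' = 228 W/m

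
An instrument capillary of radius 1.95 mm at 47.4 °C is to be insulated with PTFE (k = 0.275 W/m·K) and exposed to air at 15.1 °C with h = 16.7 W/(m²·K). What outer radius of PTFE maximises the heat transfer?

r_cr = 1.65 cm

For a cylinder, r_cr = k_ins/h = 0.275/16.7 = 0.0165 m = 1.65 cm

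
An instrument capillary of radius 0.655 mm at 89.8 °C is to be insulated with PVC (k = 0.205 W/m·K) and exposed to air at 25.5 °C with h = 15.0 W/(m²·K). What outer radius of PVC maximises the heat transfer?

r_cr = 1.37 cm

For a cylinder, r_cr = k_ins/h = 0.205/15.0 = 0.0137 m = 1.37 cm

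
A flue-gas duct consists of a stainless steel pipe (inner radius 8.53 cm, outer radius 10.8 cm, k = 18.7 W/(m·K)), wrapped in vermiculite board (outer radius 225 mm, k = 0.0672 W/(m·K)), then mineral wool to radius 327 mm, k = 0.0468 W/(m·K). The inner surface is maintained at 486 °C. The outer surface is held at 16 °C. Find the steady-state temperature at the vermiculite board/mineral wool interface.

Resistance network (inner→outer):
  R'_stainless steel = ln(0.108/0.0853)/(2πk) = 0.2360/(2π·18.7) = 0.002008 m·K/W
  R'_vermiculite board = ln(0.225/0.108)/(2πk) = 0.7340/(2π·0.0672) = 1.738 m·K/W
  R'_mineral wool = ln(0.327/0.225)/(2πk) = 0.3739/(2π·0.0468) = 1.271 m·K/W
ΣR = 0.002008 + 1.738 + 1.271 = 3.011 m·K/W
Q' = ΔT/ΣR = (486 °C − 16 °C)/3.011 = 156.1 W/m
From the inner boundary to the vermiculite board/mineral wool interface, ΣR_partial = 1.740 m·K/W.
T_interface = T_in − Q'·ΣR_partial = 486 °C − (156.1)(1.740) = 214 °C

T = 214 °C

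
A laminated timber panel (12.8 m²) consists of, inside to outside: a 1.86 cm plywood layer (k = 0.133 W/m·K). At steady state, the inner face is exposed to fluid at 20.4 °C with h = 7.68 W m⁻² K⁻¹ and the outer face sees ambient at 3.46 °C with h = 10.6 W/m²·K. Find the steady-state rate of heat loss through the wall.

Q = 595 W

Series thermal resistances, inner to outer:
  R_conv,in = 1/(hA) = 1/(7.68·12.8) = 0.01017 K/W
  R_plywood = L/(kA) = 0.0186/(0.133·12.8) = 0.01093 K/W
  R_conv,out = 1/(hA) = 1/(10.6·12.8) = 0.007370 K/W
ΣR = 0.01017 + 0.01093 + 0.007370 = 0.02847 K/W
Q = ΔT/ΣR = (20.4 °C − 3.46 °C)/0.02847 = 595 W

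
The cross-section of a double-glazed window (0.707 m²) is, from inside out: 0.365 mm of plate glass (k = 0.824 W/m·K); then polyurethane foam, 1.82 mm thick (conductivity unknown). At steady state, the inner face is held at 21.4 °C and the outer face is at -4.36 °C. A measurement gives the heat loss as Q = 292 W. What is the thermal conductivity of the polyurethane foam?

k = 0.0294 W/m·K

ΣR = ΔT/Q = |21.4 − -4.36|/292 = 0.08822 K/W
Known resistances:
  R_plate glass = L/(kA) = 3.65×10^-4/(0.824·0.707) = 6.265×10^-4 K/W
R_polyurethane foam = ΣR − ΣR_known = 0.08822 − 6.265×10^-4 = 0.08759 K/W
L/(kA) = 0.08759 ⇒ k = 0.00182/(0.08759·0.707) = 0.0294 W/m·K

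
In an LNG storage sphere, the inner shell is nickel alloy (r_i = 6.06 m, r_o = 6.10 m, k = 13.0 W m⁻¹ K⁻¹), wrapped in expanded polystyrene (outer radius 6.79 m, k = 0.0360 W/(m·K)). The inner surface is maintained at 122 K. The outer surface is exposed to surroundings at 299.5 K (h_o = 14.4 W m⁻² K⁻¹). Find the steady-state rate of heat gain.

Series thermal resistances, inner to outer:
  R_nickel alloy = (1/6.06 − 1/6.10)/(4πk) = 0.001082/(4π·13.0) = 6.624×10^-6 K/W
  R_expanded polystyrene = (1/6.10 − 1/6.79)/(4πk) = 0.01666/(4π·0.0360) = 0.03682 K/W
  R_conv,out = 1/(4πr²h) = 1/(4π·6.79²·14.4) = 1.199×10^-4 K/W
ΣR = 6.624×10^-6 + 0.03682 + 1.199×10^-4 = 0.03695 K/W
Q = ΔT/ΣR = (122 K − 299.5 K)/0.03695 = -4800 W
(Negative Q ⇒ heat flows inward; heat gain = 4800 W.)

Q = 4800 W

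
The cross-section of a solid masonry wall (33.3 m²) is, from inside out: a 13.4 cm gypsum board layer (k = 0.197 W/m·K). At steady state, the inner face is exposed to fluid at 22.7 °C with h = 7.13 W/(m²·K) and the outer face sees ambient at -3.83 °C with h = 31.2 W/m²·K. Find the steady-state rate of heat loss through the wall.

Q = 1040 W

Resistance network (inner→outer):
  R_conv,in = 1/(hA) = 1/(7.13·33.3) = 0.004212 K/W
  R_gypsum board = L/(kA) = 0.134/(0.197·33.3) = 0.02043 K/W
  R_conv,out = 1/(hA) = 1/(31.2·33.3) = 9.625×10^-4 K/W
ΣR = 0.004212 + 0.02043 + 9.625×10^-4 = 0.02560 K/W
Q = ΔT/ΣR = (22.7 °C − -3.83 °C)/0.02560 = 1040 W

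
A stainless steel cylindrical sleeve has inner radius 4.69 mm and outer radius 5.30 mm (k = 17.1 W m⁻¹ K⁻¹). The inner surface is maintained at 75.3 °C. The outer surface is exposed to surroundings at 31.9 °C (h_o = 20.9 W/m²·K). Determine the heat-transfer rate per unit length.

Q' = 30.2 W/m

Resistance network (inner→outer):
  R'_stainless steel = ln(0.00530/0.00469)/(2πk) = 0.1223/(2π·17.1) = 0.001138 m·K/W
  R'_conv,out = 1/(2πr h) = 1/(2π·0.00530·20.9) = 1.437 m·K/W
ΣR = 0.001138 + 1.437 = 1.438 m·K/W
Q' = ΔT/ΣR = (75.3 °C − 31.9 °C)/1.438 = 30.2 W/m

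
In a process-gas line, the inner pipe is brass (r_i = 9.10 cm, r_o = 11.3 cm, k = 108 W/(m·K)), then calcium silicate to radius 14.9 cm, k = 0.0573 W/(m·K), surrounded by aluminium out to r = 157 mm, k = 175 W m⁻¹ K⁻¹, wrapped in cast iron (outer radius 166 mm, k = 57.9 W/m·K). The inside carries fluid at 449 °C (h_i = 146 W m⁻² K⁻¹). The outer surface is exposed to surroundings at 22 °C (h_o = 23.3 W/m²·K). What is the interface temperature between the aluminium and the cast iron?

Series thermal resistances, inner to outer:
  R'_conv,in = 1/(2πr h) = 1/(2π·0.0910·146) = 0.01198 m·K/W
  R'_brass = ln(0.113/0.0910)/(2πk) = 0.2165/(2π·108) = 3.191×10^-4 m·K/W
  R'_calcium silicate = ln(0.149/0.113)/(2πk) = 0.2766/(2π·0.0573) = 0.7682 m·K/W
  R'_aluminium = ln(0.157/0.149)/(2πk) = 0.05230/(2π·175) = 4.756×10^-5 m·K/W
  R'_cast iron = ln(0.166/0.157)/(2πk) = 0.05574/(2π·57.9) = 1.532×10^-4 m·K/W
  R'_conv,out = 1/(2πr h) = 1/(2π·0.166·23.3) = 0.04115 m·K/W
ΣR = 0.01198 + 3.191×10^-4 + 0.7682 + 4.756×10^-5 + 1.532×10^-4 + 0.04115 = 0.8218 m·K/W
Q' = ΔT/ΣR = (449 °C − 22 °C)/0.8218 = 519.6 W/m
From the inner boundary to the aluminium/cast iron interface, ΣR_partial = 0.7805 m·K/W.
T_interface = T_in − Q'·ΣR_partial = 449 °C − (519.6)(0.7805) = 43.5 °C

T = 43.5 °C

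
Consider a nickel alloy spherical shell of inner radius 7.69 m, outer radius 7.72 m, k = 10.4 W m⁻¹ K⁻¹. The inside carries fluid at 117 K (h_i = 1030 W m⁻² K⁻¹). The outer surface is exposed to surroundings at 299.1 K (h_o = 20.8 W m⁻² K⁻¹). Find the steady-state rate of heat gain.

Resistance network (inner→outer):
  R_conv,in = 1/(4πr²h) = 1/(4π·7.69²·1030) = 1.306×10^-6 K/W
  R_nickel alloy = (1/7.69 − 1/7.72)/(4πk) = 5.053×10^-4/(4π·10.4) = 3.867×10^-6 K/W
  R_conv,out = 1/(4πr²h) = 1/(4π·7.72²·20.8) = 6.419×10^-5 K/W
ΣR = 1.306×10^-6 + 3.867×10^-6 + 6.419×10^-5 = 6.936×10^-5 K/W
Q = ΔT/ΣR = (117 K − 299.1 K)/6.936×10^-5 = -2.63×10^6 W
(Negative Q ⇒ heat flows inward; heat gain = 2.63×10^6 W.)

Q = 2630 kW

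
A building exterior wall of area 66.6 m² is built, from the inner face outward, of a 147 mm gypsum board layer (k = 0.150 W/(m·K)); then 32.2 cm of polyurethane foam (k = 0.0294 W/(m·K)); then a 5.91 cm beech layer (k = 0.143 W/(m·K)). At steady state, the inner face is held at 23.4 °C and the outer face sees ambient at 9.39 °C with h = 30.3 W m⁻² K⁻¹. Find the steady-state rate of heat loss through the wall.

Resistance network (inner→outer):
  R_gypsum board = L/(kA) = 0.147/(0.150·66.6) = 0.01471 K/W
  R_polyurethane foam = L/(kA) = 0.322/(0.0294·66.6) = 0.1645 K/W
  R_beech = L/(kA) = 0.0591/(0.143·66.6) = 0.006206 K/W
  R_conv,out = 1/(hA) = 1/(30.3·66.6) = 4.955×10^-4 K/W
ΣR = 0.01471 + 0.1645 + 0.006206 + 4.955×10^-4 = 0.1859 K/W
Q = ΔT/ΣR = (23.4 °C − 9.39 °C)/0.1859 = 75.4 W

Q = 75.4 W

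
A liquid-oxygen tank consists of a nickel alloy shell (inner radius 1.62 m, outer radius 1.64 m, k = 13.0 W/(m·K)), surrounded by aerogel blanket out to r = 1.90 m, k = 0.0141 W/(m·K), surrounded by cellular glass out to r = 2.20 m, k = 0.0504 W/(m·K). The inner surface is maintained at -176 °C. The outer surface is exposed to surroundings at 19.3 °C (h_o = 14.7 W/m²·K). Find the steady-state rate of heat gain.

Q = 334 W

Resistance network (inner→outer):
  R_nickel alloy = (1/1.62 − 1/1.64)/(4πk) = 0.007528/(4π·13.0) = 4.608×10^-5 K/W
  R_aerogel blanket = (1/1.64 − 1/1.90)/(4πk) = 0.08344/(4π·0.0141) = 0.4709 K/W
  R_cellular glass = (1/1.90 − 1/2.20)/(4πk) = 0.07177/(4π·0.0504) = 0.1133 K/W
  R_conv,out = 1/(4πr²h) = 1/(4π·2.20²·14.7) = 0.001118 K/W
ΣR = 4.608×10^-5 + 0.4709 + 0.1133 + 0.001118 = 0.5854 K/W
Q = ΔT/ΣR = (-176 °C − 19.3 °C)/0.5854 = -334 W
(Negative Q ⇒ heat flows inward; heat gain = 334 W.)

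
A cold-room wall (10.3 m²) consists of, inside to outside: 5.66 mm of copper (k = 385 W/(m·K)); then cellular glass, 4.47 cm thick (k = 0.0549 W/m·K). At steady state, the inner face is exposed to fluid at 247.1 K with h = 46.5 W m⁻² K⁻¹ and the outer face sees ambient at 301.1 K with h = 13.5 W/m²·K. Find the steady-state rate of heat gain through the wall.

Treat each layer as a resistance in series:
  R_conv,in = 1/(hA) = 1/(46.5·10.3) = 0.002088 K/W
  R_copper = L/(kA) = 0.00566/(385·10.3) = 1.427×10^-6 K/W
  R_cellular glass = L/(kA) = 0.0447/(0.0549·10.3) = 0.07905 K/W
  R_conv,out = 1/(hA) = 1/(13.5·10.3) = 0.007192 K/W
ΣR = 0.002088 + 1.427×10^-6 + 0.07905 + 0.007192 = 0.08833 K/W
Q = ΔT/ΣR = (247.1 K − 301.1 K)/0.08833 = -611 W
(Negative Q ⇒ heat flows inward; heat gain = 611 W.)

Q = 611 W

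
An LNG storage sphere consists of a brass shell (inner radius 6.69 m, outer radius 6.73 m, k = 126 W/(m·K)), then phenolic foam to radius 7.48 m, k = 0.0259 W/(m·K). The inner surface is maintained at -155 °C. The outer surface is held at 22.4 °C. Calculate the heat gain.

Q = 3880 W

Series thermal resistances, inner to outer:
  R_brass = (1/6.69 − 1/6.73)/(4πk) = 8.884×10^-4/(4π·126) = 5.611×10^-7 K/W
  R_phenolic foam = (1/6.73 − 1/7.48)/(4πk) = 0.01490/(4π·0.0259) = 0.04578 K/W
ΣR = 5.611×10^-7 + 0.04578 = 0.04578 K/W
Q = ΔT/ΣR = (-155 °C − 22.4 °C)/0.04578 = -3880 W
(Negative Q ⇒ heat flows inward; heat gain = 3880 W.)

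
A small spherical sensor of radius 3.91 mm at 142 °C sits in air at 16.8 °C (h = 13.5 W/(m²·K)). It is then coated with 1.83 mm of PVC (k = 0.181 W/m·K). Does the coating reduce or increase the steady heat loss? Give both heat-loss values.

increases: 0.325 → 0.583 W

Critical radius for a sphere: r_cr = 2k/h = 0.0268 m = 2.68 cm.
Outer radius after coating: r₂ = 0.00391 + 0.00183 = 0.00574 m.
Since r₁ < r_cr and r₂ ≤ r_cr, the coating moves toward the maximum at r_cr — heat loss rises.
Bare: R = 1/(4πr₁²h) = 385.6 K/W; Q = 125.2/385.6 = 0.325 W.
Coated: R = R_cond + R_conv = 214.8 K/W; Q = 125.2/214.8 = 0.583 W.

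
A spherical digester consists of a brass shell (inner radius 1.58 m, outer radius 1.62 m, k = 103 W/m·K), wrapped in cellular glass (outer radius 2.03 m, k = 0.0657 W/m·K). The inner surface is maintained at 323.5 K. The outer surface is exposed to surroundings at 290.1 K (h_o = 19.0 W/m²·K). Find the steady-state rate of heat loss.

Treat each layer as a resistance in series:
  R_brass = (1/1.58 − 1/1.62)/(4πk) = 0.01563/(4π·103) = 1.207×10^-5 K/W
  R_cellular glass = (1/1.62 − 1/2.03)/(4πk) = 0.1247/(4π·0.0657) = 0.1510 K/W
  R_conv,out = 1/(4πr²h) = 1/(4π·2.03²·19.0) = 0.001016 K/W
ΣR = 1.207×10^-5 + 0.1510 + 0.001016 = 0.1520 K/W
Q = ΔT/ΣR = (323.5 K − 290.1 K)/0.1520 = 220 W

Q = 220 W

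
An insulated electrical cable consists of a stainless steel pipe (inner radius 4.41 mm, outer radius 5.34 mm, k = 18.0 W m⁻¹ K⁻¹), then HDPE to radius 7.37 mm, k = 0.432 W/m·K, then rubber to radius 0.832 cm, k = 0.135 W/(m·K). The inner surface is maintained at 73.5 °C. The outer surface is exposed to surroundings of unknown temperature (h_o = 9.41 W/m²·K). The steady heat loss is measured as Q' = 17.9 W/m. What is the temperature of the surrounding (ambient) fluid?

Sum the resistances:
  R'_stainless steel = ln(0.00534/0.00441)/(2πk) = 0.1914/(2π·18.0) = 0.001692 m·K/W
  R'_HDPE = ln(0.00737/0.00534)/(2πk) = 0.3222/(2π·0.432) = 0.1187 m·K/W
  R'_rubber = ln(0.00832/0.00737)/(2πk) = 0.1212/(2π·0.135) = 0.1429 m·K/W
  R'_conv,out = 1/(2πr h) = 1/(2π·0.00832·9.41) = 2.033 m·K/W
ΣR = 2.296 m·K/W
ΔT = Q'·ΣR = 17.9 × 2.296 = 41.10 K
Heat flows outward, so T_out = T_in − ΔT = 73.5 − 41.10 = 32.4 °C

T_out = 32.4 °C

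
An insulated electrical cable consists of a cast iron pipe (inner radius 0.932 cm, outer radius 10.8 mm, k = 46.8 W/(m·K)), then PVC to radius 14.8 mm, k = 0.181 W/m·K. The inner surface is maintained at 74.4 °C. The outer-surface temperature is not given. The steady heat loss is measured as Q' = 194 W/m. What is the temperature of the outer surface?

T_out = 20.6 °C

Series resistances:
  R'_cast iron = ln(0.0108/0.00932)/(2πk) = 0.1474/(2π·46.8) = 5.012×10^-4 m·K/W
  R'_PVC = ln(0.0148/0.0108)/(2πk) = 0.3151/(2π·0.181) = 0.2771 m·K/W
ΣR = 0.2776 m·K/W
ΔT = Q'·ΣR = 194 × 0.2776 = 53.85 K
Heat flows outward, so T_out = T_in − ΔT = 74.4 − 53.85 = 20.6 °C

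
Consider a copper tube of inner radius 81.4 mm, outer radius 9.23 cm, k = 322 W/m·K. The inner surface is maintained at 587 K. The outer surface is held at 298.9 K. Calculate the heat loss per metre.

Q' = 4.64×10^6 W/m

Q' = 2πk·ΔT/ln(r₂/r₁) = 2π × 322 × 288.1 / ln(0.0923/0.0814) = 4.64×10^6 W/m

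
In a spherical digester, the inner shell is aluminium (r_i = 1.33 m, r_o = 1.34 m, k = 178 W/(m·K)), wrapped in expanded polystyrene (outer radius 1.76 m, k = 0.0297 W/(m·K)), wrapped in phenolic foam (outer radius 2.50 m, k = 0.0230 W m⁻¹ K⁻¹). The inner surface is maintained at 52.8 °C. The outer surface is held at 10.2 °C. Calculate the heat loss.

Treat each layer as a resistance in series:
  R_aluminium = (1/1.33 − 1/1.34)/(4πk) = 0.005611/(4π·178) = 2.508×10^-6 K/W
  R_expanded polystyrene = (1/1.34 − 1/1.76)/(4πk) = 0.1781/(4π·0.0297) = 0.4772 K/W
  R_phenolic foam = (1/1.76 − 1/2.50)/(4πk) = 0.1682/(4π·0.0230) = 0.5819 K/W
ΣR = 2.508×10^-6 + 0.4772 + 0.5819 = 1.059 K/W
Q = ΔT/ΣR = (52.8 °C − 10.2 °C)/1.059 = 40.2 W

Q = 40.2 W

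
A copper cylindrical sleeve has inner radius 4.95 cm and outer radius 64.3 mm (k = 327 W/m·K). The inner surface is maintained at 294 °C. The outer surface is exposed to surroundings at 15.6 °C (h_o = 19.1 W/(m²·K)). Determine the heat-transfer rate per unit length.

Q' = 2.15 kW/m

Treat each layer as a resistance in series:
  R'_copper = ln(0.0643/0.0495)/(2πk) = 0.2616/(2π·327) = 1.273×10^-4 m·K/W
  R'_conv,out = 1/(2πr h) = 1/(2π·0.0643·19.1) = 0.1296 m·K/W
ΣR = 1.273×10^-4 + 0.1296 = 0.1297 m·K/W
Q' = ΔT/ΣR = (294 °C − 15.6 °C)/0.1297 = 2150 W/m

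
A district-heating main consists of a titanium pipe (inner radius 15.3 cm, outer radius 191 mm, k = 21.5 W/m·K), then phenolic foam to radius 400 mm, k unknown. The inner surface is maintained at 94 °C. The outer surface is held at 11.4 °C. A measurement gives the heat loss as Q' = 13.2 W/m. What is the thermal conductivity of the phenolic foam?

k = 0.0188 W/m·K

ΣR = ΔT/Q' = |94 − 11.4|/13.2 = 6.258 m·K/W
Known resistances:
  R'_titanium = ln(0.191/0.153)/(2πk) = 0.2218/(2π·21.5) = 0.001642 m·K/W
R_phenolic foam = ΣR − ΣR_known = 6.258 − 0.001642 = 6.256 m·K/W
ln(r₂/r₁)/(2πk) = 6.256 ⇒ k = 0.7392/(2π·6.256) = 0.0188 W/m·K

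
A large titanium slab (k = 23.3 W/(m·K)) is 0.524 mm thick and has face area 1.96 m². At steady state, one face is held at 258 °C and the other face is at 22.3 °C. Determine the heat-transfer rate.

Q = kA·ΔT/L = 23.3 × 1.96 × |258 °C − 22.3 °C| / 5.24×10^-4 = 2.05×10^7 W

Q = 20500 kW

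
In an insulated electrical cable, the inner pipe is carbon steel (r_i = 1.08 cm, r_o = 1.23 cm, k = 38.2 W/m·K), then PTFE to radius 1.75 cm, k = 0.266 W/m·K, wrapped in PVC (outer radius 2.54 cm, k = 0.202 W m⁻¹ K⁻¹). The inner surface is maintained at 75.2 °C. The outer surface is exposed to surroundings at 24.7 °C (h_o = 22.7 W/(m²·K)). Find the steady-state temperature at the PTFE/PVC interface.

Treat each layer as a resistance in series:
  R'_carbon steel = ln(0.0123/0.0108)/(2πk) = 0.1301/(2π·38.2) = 5.418×10^-4 m·K/W
  R'_PTFE = ln(0.0175/0.0123)/(2πk) = 0.3526/(2π·0.266) = 0.2110 m·K/W
  R'_PVC = ln(0.0254/0.0175)/(2πk) = 0.3725/(2π·0.202) = 0.2935 m·K/W
  R'_conv,out = 1/(2πr h) = 1/(2π·0.0254·22.7) = 0.2760 m·K/W
ΣR = 5.418×10^-4 + 0.2110 + 0.2935 + 0.2760 = 0.7810 m·K/W
Q' = ΔT/ΣR = (75.2 °C − 24.7 °C)/0.7810 = 64.66 W/m
From the inner boundary to the PTFE/PVC interface, ΣR_partial = 0.2115 m·K/W.
T_interface = T_in − Q'·ΣR_partial = 75.2 °C − (64.66)(0.2115) = 61.5 °C

T = 61.5 °C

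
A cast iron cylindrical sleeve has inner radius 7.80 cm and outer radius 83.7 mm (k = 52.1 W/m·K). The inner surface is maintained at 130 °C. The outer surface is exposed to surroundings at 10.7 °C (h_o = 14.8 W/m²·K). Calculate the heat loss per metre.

Series thermal resistances, inner to outer:
  R'_cast iron = ln(0.0837/0.0780)/(2πk) = 0.07053/(2π·52.1) = 2.155×10^-4 m·K/W
  R'_conv,out = 1/(2πr h) = 1/(2π·0.0837·14.8) = 0.1285 m·K/W
ΣR = 2.155×10^-4 + 0.1285 = 0.1287 m·K/W
Q' = ΔT/ΣR = (130 °C − 10.7 °C)/0.1287 = 927 W/m

Q' = 927 W/m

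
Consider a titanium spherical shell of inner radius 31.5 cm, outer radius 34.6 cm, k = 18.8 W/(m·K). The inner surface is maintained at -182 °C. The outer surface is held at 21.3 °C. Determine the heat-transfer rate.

Q = 169 kW

Q = 4πk·ΔT/(1/r₁ − 1/r₂) = 4π × 18.8 × 203.3 / (1/0.315 − 1/0.346) = 1.69×10^5 W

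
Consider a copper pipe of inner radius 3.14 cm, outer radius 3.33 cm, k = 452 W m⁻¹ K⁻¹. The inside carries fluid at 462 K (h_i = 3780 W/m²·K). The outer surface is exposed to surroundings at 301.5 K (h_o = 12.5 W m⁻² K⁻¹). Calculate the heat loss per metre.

Resistance network (inner→outer):
  R'_conv,in = 1/(2πr h) = 1/(2π·0.0314·3780) = 0.001341 m·K/W
  R'_copper = ln(0.0333/0.0314)/(2πk) = 0.05875/(2π·452) = 2.069×10^-5 m·K/W
  R'_conv,out = 1/(2πr h) = 1/(2π·0.0333·12.5) = 0.3824 m·K/W
ΣR = 0.001341 + 2.069×10^-5 + 0.3824 = 0.3838 m·K/W
Q' = ΔT/ΣR = (462 K − 301.5 K)/0.3838 = 418 W/m

Q' = 418 W/m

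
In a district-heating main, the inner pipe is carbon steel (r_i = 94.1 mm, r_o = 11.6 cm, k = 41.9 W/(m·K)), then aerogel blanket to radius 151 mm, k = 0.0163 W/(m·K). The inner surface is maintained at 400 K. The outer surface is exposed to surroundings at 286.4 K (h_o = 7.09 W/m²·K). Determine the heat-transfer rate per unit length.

Q' = 41.7 W/m

Treat each layer as a resistance in series:
  R'_carbon steel = ln(0.116/0.0941)/(2πk) = 0.2092/(2π·41.9) = 7.948×10^-4 m·K/W
  R'_aerogel blanket = ln(0.151/0.116)/(2πk) = 0.2637/(2π·0.0163) = 2.575 m·K/W
  R'_conv,out = 1/(2πr h) = 1/(2π·0.151·7.09) = 0.1487 m·K/W
ΣR = 7.948×10^-4 + 2.575 + 0.1487 = 2.724 m·K/W
Q' = ΔT/ΣR = (400 K − 286.4 K)/2.724 = 41.7 W/m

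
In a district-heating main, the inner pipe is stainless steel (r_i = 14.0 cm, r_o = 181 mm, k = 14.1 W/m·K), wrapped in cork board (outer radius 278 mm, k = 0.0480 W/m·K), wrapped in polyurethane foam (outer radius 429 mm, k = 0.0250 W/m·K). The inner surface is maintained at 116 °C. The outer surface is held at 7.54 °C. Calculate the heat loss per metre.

Q' = 25.9 W/m

Resistance network (inner→outer):
  R'_stainless steel = ln(0.181/0.140)/(2πk) = 0.2569/(2π·14.1) = 0.002899 m·K/W
  R'_cork board = ln(0.278/0.181)/(2πk) = 0.4291/(2π·0.0480) = 1.423 m·K/W
  R'_polyurethane foam = ln(0.429/0.278)/(2πk) = 0.4338/(2π·0.0250) = 2.762 m·K/W
ΣR = 0.002899 + 1.423 + 2.762 = 4.188 m·K/W
Q' = ΔT/ΣR = (116 °C − 7.54 °C)/4.188 = 25.9 W/m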